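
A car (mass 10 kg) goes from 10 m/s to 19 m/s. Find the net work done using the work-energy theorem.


Given: m = 10 kg, v0 = 10 m/s, v = 19 m/s
Using W = (1/2)*m*(v^2 - v0^2)
v^2 = 19^2 = 361
v0^2 = 10^2 = 100
v^2 - v0^2 = 361 - 100 = 261
W = (1/2)*10*261 = 1305 J

1305 J


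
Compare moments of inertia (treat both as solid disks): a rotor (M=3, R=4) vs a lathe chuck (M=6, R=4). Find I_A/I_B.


Given: M1=3 kg, R1=4 m, M2=6 kg, R2=4 m
For a disk: I = (1/2)*M*R^2, so I_A/I_B = (M1*R1^2)/(M2*R2^2)
M1*R1^2 = 3*16 = 48
M2*R2^2 = 6*16 = 96
I_A/I_B = 48/96 = 1/2

1/2


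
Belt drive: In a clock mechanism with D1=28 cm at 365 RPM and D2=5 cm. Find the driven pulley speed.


Given: D1 = 28 cm, w1 = 365 RPM, D2 = 5 cm
Using D1*w1 = D2*w2
w2 = D1*w1 / D2
w2 = 28*365 / 5
w2 = 10220 / 5
w2 = 2044 RPM

2044 RPM


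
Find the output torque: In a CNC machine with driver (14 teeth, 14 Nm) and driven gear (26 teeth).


Given: N1 = 14, N2 = 26, T1 = 14 Nm
Using T2/T1 = N2/N1
T2 = T1 * N2 / N1
T2 = 14 * 26 / 14
T2 = 364 / 14
T2 = 26 Nm

26 Nm


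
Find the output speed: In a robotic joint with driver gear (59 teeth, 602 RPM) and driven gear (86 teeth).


Given: N1 = 59 teeth, w1 = 602 RPM, N2 = 86 teeth
Using N1*w1 = N2*w2
w2 = N1*w1 / N2
w2 = 59*602 / 86
w2 = 35518 / 86
w2 = 413 RPM

413 RPM


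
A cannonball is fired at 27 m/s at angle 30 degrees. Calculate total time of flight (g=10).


Given: v0 = 27 m/s, theta = 30 deg, g = 10 m/s^2
sin(30) = 1/2
Using T = 2*v0*sin(theta) / g
T = 2*27*1/2 / 10
T = 27 / 10
T = 27/10 s

27/10 s


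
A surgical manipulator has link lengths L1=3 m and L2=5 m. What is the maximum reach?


Given: L1 = 3 m, L2 = 5 m
For a 2-link planar arm, max reach = L1 + L2 (fully extended)
Max reach = 3 + 5
Max reach = 8 m

8 m


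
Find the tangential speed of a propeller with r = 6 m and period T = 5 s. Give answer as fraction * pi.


Given: radius r = 6 m, period T = 5 s
Using v = 2*pi*r / T
v = 2*pi*6 / 5
v = 12*pi / 5
v = 12/5*pi m/s

12/5*pi m/s


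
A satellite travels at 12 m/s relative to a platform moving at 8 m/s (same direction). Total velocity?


Given: object velocity = 12 m/s, platform velocity = 8 m/s (same direction)
Using classical velocity addition: v_total = v_object + v_platform
v_total = 12 + 8
v_total = 20 m/s

20 m/s


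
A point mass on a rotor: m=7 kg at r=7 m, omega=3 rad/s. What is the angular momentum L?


Given: m = 7 kg, r = 7 m, omega = 3 rad/s
For a point mass: I = m*r^2
I = 7*7^2 = 7*49 = 343
L = I*omega = 343*3
L = 1029 kg*m^2/s

1029 kg*m^2/s


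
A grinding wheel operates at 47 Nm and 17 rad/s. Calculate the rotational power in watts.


Given: tau = 47 Nm, omega = 17 rad/s
Using P = tau * omega
P = 47 * 17
P = 799 W

799 W


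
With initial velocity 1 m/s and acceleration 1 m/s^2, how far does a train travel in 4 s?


Given: v0 = 1 m/s, a = 1 m/s^2, t = 4 s
Using s = v0*t + (1/2)*a*t^2
s = 1*4 + (1/2)*1*4^2
s = 4 + (1/2)*16
s = 4 + 8
s = 12

12 m


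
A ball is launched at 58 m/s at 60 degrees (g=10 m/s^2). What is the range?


Given: v0 = 58 m/s, theta = 60 deg, g = 10 m/s^2
sin(2*60) = sin(120) = sqrt(3)/2
Using R = v0^2 * sin(2*theta) / g
R = 58^2 * (sqrt(3)/2) / 10
R = 3364 * sqrt(3) / 20
R = 841/5*sqrt(3) m

841/5*sqrt(3) m


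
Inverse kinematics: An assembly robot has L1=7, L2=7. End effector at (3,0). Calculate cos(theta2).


Given: L1 = 7, L2 = 7, target (x, y) = (3, 0)
Using cos(theta2) = (x^2 + y^2 - L1^2 - L2^2) / (2*L1*L2)
x^2 + y^2 = 3^2 + 0 = 9
L1^2 + L2^2 = 49 + 49 = 98
Numerator = 9 - 98 = -89
Denominator = 2*7*7 = 98
cos(theta2) = -89/98 = -89/98

-89/98


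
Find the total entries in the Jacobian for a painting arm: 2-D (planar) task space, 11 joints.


Given: task space dimension = 2, joints = 11
Jacobian is a 2 x 11 matrix
Total entries = rows * columns
Total = 2 * 11
Total = 22

22


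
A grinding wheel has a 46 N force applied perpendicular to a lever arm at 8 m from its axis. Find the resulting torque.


Given: F = 46 N, r = 8 m, angle = 90 deg (perpendicular)
Using tau = F * r * sin(90)
sin(90) = 1
tau = 46 * 8 * 1
tau = 368 Nm

368 Nm


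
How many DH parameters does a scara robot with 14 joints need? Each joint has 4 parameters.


Given: 14 joints, 4 DH parameters per joint (d, theta, a, alpha)
Total DH parameters = number_of_joints * 4
Total = 14 * 4
Total = 56

56


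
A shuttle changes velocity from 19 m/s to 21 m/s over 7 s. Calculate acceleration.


Given: initial velocity v0 = 19 m/s, final velocity v = 21 m/s, time t = 7 s
Using a = (v - v0) / t
a = (21 - 19) / 7
a = 2 / 7
a = 2/7 m/s^2

2/7 m/s^2


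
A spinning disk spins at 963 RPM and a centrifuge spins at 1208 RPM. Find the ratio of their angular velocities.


Given: RPM_A = 963, RPM_B = 1208
omega = 2*pi*RPM/60, so omega_A/omega_B = RPM_A / RPM_B
omega_A/omega_B = 963 / 1208
omega_A/omega_B = 963/1208

963/1208


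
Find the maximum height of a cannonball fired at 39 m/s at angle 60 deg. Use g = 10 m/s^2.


Given: v0 = 39 m/s, theta = 60 deg, g = 10 m/s^2
sin^2(60) = 3/4
Using H = v0^2 * sin^2(theta) / (2*g)
H = 39^2 * 3/4 / (2*10)
H = 1521 * 3/4 / 20
H = 4563/4 / 20
H = 4563/80 m

4563/80 m


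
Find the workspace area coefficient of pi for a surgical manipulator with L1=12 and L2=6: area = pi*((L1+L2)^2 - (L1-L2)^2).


Given: L1 = 12, L2 = 6
(L1+L2)^2 = (18)^2 = 324
(L1-L2)^2 = (6)^2 = 36
Difference = 324 - 36 = 288
This equals 4*L1*L2 = 4*12*6 = 288
Workspace area = 288*pi

288


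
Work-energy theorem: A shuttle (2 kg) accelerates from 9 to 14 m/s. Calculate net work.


Given: m = 2 kg, v0 = 9 m/s, v = 14 m/s
Using W = (1/2)*m*(v^2 - v0^2)
v^2 = 14^2 = 196
v0^2 = 9^2 = 81
v^2 - v0^2 = 196 - 81 = 115
W = (1/2)*2*115 = 115 J

115 J


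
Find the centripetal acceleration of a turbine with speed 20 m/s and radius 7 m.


Given: v = 20 m/s, r = 7 m
Using a_c = v^2 / r
a_c = 20^2 / 7
a_c = 400 / 7
a_c = 400/7 m/s^2

400/7 m/s^2


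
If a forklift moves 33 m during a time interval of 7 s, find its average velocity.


Given: distance d = 33 m, time t = 7 s
Using v = d / t
v = 33 / 7
v = 33/7 m/s

33/7 m/s


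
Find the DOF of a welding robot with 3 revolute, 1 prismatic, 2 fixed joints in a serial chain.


Given: serial robot with 3 revolute, 1 prismatic, 2 fixed joints
DOF contribution per joint type: revolute=1, prismatic=1, spherical=3, fixed=0
DOF = 3*1 + 1*1 + 2*0
DOF = 4

4


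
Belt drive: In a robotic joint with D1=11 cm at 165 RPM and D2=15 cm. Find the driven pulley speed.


Given: D1 = 11 cm, w1 = 165 RPM, D2 = 15 cm
Using D1*w1 = D2*w2
w2 = D1*w1 / D2
w2 = 11*165 / 15
w2 = 1815 / 15
w2 = 121 RPM

121 RPM


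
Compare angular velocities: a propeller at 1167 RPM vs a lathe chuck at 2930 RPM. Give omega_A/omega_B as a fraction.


Given: RPM_A = 1167, RPM_B = 2930
omega = 2*pi*RPM/60, so omega_A/omega_B = RPM_A / RPM_B
omega_A/omega_B = 1167 / 2930
omega_A/omega_B = 1167/2930

1167/2930


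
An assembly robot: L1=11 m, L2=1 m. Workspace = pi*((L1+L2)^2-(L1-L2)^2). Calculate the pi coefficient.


Given: L1 = 11, L2 = 1
(L1+L2)^2 = (12)^2 = 144
(L1-L2)^2 = (10)^2 = 100
Difference = 144 - 100 = 44
This equals 4*L1*L2 = 4*11*1 = 44
Workspace area = 44*pi

44


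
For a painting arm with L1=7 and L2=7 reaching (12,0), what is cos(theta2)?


Given: L1 = 7, L2 = 7, target (x, y) = (12, 0)
Using cos(theta2) = (x^2 + y^2 - L1^2 - L2^2) / (2*L1*L2)
x^2 + y^2 = 12^2 + 0 = 144
L1^2 + L2^2 = 49 + 49 = 98
Numerator = 144 - 98 = 46
Denominator = 2*7*7 = 98
cos(theta2) = 46/98 = 23/49

23/49


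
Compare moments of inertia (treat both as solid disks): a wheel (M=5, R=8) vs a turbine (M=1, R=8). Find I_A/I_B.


Given: M1=5 kg, R1=8 m, M2=1 kg, R2=8 m
For a disk: I = (1/2)*M*R^2, so I_A/I_B = (M1*R1^2)/(M2*R2^2)
M1*R1^2 = 5*64 = 320
M2*R2^2 = 1*64 = 64
I_A/I_B = 320/64 = 5

5


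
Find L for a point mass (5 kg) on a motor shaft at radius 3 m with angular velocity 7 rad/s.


Given: m = 5 kg, r = 3 m, omega = 7 rad/s
For a point mass: I = m*r^2
I = 5*3^2 = 5*9 = 45
L = I*omega = 45*7
L = 315 kg*m^2/s

315 kg*m^2/s


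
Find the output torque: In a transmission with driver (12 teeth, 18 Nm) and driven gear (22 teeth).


Given: N1 = 12, N2 = 22, T1 = 18 Nm
Using T2/T1 = N2/N1
T2 = T1 * N2 / N1
T2 = 18 * 22 / 12
T2 = 396 / 12
T2 = 33 Nm

33 Nm


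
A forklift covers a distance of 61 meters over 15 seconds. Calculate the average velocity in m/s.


Given: distance d = 61 m, time t = 15 s
Using v = d / t
v = 61 / 15
v = 61/15 m/s

61/15 m/s


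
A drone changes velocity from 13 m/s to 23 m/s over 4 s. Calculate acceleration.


Given: initial velocity v0 = 13 m/s, final velocity v = 23 m/s, time t = 4 s
Using a = (v - v0) / t
a = (23 - 13) / 4
a = 10 / 4
a = 5/2 m/s^2

5/2 m/s^2


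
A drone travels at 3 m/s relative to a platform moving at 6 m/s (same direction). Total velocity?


Given: object velocity = 3 m/s, platform velocity = 6 m/s (same direction)
Using classical velocity addition: v_total = v_object + v_platform
v_total = 3 + 6
v_total = 9 m/s

9 m/s


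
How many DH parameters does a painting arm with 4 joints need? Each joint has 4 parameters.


Given: 4 joints, 4 DH parameters per joint (d, theta, a, alpha)
Total DH parameters = number_of_joints * 4
Total = 4 * 4
Total = 16

16


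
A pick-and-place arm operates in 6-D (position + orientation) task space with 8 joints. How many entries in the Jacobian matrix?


Given: task space dimension = 6, joints = 8
Jacobian is a 6 x 8 matrix
Total entries = rows * columns
Total = 6 * 8
Total = 48

48


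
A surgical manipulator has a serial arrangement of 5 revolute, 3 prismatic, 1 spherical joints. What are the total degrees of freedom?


Given: serial robot with 5 revolute, 3 prismatic, 1 spherical joints
DOF contribution per joint type: revolute=1, prismatic=1, spherical=3, fixed=0
DOF = 5*1 + 3*1 + 1*3
DOF = 11

11


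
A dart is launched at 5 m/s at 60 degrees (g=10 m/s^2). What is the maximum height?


Given: v0 = 5 m/s, theta = 60 deg, g = 10 m/s^2
sin^2(60) = 3/4
Using H = v0^2 * sin^2(theta) / (2*g)
H = 5^2 * 3/4 / (2*10)
H = 25 * 3/4 / 20
H = 75/4 / 20
H = 15/16 m

15/16 m


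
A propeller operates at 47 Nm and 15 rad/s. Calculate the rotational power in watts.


Given: tau = 47 Nm, omega = 15 rad/s
Using P = tau * omega
P = 47 * 15
P = 705 W

705 W


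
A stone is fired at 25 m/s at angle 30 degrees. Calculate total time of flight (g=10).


Given: v0 = 25 m/s, theta = 30 deg, g = 10 m/s^2
sin(30) = 1/2
Using T = 2*v0*sin(theta) / g
T = 2*25*1/2 / 10
T = 25 / 10
T = 5/2 s

5/2 s


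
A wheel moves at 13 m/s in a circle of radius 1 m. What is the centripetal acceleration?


Given: v = 13 m/s, r = 1 m
Using a_c = v^2 / r
a_c = 13^2 / 1
a_c = 169 / 1
a_c = 169 m/s^2

169 m/s^2


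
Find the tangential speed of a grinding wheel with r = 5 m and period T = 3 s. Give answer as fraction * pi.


Given: radius r = 5 m, period T = 3 s
Using v = 2*pi*r / T
v = 2*pi*5 / 3
v = 10*pi / 3
v = 10/3*pi m/s

10/3*pi m/s


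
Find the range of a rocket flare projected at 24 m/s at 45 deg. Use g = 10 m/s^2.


Given: v0 = 24 m/s, theta = 45 deg, g = 10 m/s^2
sin(2*45) = sin(90) = 1
Using R = v0^2 * sin(2*theta) / g
R = 24^2 * 1 / 10
R = 576 / 10
R = 288/5 m

288/5 m


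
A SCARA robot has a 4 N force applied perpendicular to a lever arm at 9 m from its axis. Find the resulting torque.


Given: F = 4 N, r = 9 m, angle = 90 deg (perpendicular)
Using tau = F * r * sin(90)
sin(90) = 1
tau = 4 * 9 * 1
tau = 36 Nm

36 Nm


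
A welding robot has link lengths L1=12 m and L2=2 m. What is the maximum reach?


Given: L1 = 12 m, L2 = 2 m
For a 2-link planar arm, max reach = L1 + L2 (fully extended)
Max reach = 12 + 2
Max reach = 14 m

14 m


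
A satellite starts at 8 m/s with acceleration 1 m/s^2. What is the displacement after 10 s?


Given: v0 = 8 m/s, a = 1 m/s^2, t = 10 s
Using s = v0*t + (1/2)*a*t^2
s = 8*10 + (1/2)*1*10^2
s = 80 + (1/2)*100
s = 80 + 50
s = 130

130 m


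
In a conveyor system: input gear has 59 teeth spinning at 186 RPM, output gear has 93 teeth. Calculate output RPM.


Given: N1 = 59 teeth, w1 = 186 RPM, N2 = 93 teeth
Using N1*w1 = N2*w2
w2 = N1*w1 / N2
w2 = 59*186 / 93
w2 = 10974 / 93
w2 = 118 RPM

118 RPM


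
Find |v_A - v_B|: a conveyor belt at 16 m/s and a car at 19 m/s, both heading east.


Given: v_A = 16 m/s east, v_B = 19 m/s east
Both move in the same direction; relative speed = |v_A - v_B|
|16 - 19| = |-3|
= 3 m/s

3 m/s


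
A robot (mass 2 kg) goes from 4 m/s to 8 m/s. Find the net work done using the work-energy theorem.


Given: m = 2 kg, v0 = 4 m/s, v = 8 m/s
Using W = (1/2)*m*(v^2 - v0^2)
v^2 = 8^2 = 64
v0^2 = 4^2 = 16
v^2 - v0^2 = 64 - 16 = 48
W = (1/2)*2*48 = 48 J

48 J


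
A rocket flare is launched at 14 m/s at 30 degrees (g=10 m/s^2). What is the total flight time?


Given: v0 = 14 m/s, theta = 30 deg, g = 10 m/s^2
sin(30) = 1/2
Using T = 2*v0*sin(theta) / g
T = 2*14*1/2 / 10
T = 14 / 10
T = 7/5 s

7/5 s


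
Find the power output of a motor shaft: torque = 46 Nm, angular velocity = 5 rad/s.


Given: tau = 46 Nm, omega = 5 rad/s
Using P = tau * omega
P = 46 * 5
P = 230 W

230 W


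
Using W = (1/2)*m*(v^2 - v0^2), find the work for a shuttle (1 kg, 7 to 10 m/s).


Given: m = 1 kg, v0 = 7 m/s, v = 10 m/s
Using W = (1/2)*m*(v^2 - v0^2)
v^2 = 10^2 = 100
v0^2 = 7^2 = 49
v^2 - v0^2 = 100 - 49 = 51
W = (1/2)*1*51 = 51/2 J

51/2 J


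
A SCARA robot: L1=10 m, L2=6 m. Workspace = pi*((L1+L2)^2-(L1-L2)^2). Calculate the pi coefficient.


Given: L1 = 10, L2 = 6
(L1+L2)^2 = (16)^2 = 256
(L1-L2)^2 = (4)^2 = 16
Difference = 256 - 16 = 240
This equals 4*L1*L2 = 4*10*6 = 240
Workspace area = 240*pi

240


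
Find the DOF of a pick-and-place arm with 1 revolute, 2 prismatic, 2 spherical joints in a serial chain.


Given: serial robot with 1 revolute, 2 prismatic, 2 spherical joints
DOF contribution per joint type: revolute=1, prismatic=1, spherical=3, fixed=0
DOF = 1*1 + 2*1 + 2*3
DOF = 9

9


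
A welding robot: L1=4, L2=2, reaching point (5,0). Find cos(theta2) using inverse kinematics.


Given: L1 = 4, L2 = 2, target (x, y) = (5, 0)
Using cos(theta2) = (x^2 + y^2 - L1^2 - L2^2) / (2*L1*L2)
x^2 + y^2 = 5^2 + 0 = 25
L1^2 + L2^2 = 16 + 4 = 20
Numerator = 25 - 20 = 5
Denominator = 2*4*2 = 16
cos(theta2) = 5/16 = 5/16

5/16


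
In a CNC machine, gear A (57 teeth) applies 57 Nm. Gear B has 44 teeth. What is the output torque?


Given: N1 = 57, N2 = 44, T1 = 57 Nm
Using T2/T1 = N2/N1
T2 = T1 * N2 / N1
T2 = 57 * 44 / 57
T2 = 2508 / 57
T2 = 44 Nm

44 Nm


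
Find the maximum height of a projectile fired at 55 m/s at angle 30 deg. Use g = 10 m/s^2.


Given: v0 = 55 m/s, theta = 30 deg, g = 10 m/s^2
sin^2(30) = 1/4
Using H = v0^2 * sin^2(theta) / (2*g)
H = 55^2 * 1/4 / (2*10)
H = 3025 * 1/4 / 20
H = 3025/4 / 20
H = 605/16 m

605/16 m


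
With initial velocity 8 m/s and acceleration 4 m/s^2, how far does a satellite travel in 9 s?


Given: v0 = 8 m/s, a = 4 m/s^2, t = 9 s
Using s = v0*t + (1/2)*a*t^2
s = 8*9 + (1/2)*4*9^2
s = 72 + (1/2)*324
s = 72 + 162
s = 234

234 m


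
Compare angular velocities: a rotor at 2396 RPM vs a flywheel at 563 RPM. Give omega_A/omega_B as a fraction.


Given: RPM_A = 2396, RPM_B = 563
omega = 2*pi*RPM/60, so omega_A/omega_B = RPM_A / RPM_B
omega_A/omega_B = 2396 / 563
omega_A/omega_B = 2396/563

2396/563


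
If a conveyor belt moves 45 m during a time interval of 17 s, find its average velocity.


Given: distance d = 45 m, time t = 17 s
Using v = d / t
v = 45 / 17
v = 45/17 m/s

45/17 m/s


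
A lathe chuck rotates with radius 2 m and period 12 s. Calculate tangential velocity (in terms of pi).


Given: radius r = 2 m, period T = 12 s
Using v = 2*pi*r / T
v = 2*pi*2 / 12
v = 4*pi / 12
v = 1/3*pi m/s

1/3*pi m/s


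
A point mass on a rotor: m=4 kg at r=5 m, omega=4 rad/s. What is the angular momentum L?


Given: m = 4 kg, r = 5 m, omega = 4 rad/s
For a point mass: I = m*r^2
I = 4*5^2 = 4*25 = 100
L = I*omega = 100*4
L = 400 kg*m^2/s

400 kg*m^2/s


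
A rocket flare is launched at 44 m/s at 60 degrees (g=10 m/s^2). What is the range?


Given: v0 = 44 m/s, theta = 60 deg, g = 10 m/s^2
sin(2*60) = sin(120) = sqrt(3)/2
Using R = v0^2 * sin(2*theta) / g
R = 44^2 * (sqrt(3)/2) / 10
R = 1936 * sqrt(3) / 20
R = 484/5*sqrt(3) m

484/5*sqrt(3) m


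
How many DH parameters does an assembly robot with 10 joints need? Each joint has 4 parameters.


Given: 10 joints, 4 DH parameters per joint (d, theta, a, alpha)
Total DH parameters = number_of_joints * 4
Total = 10 * 4
Total = 40

40


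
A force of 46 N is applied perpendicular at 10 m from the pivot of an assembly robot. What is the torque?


Given: F = 46 N, r = 10 m, angle = 90 deg (perpendicular)
Using tau = F * r * sin(90)
sin(90) = 1
tau = 46 * 10 * 1
tau = 460 Nm

460 Nm


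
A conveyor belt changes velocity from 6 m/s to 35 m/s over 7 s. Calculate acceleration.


Given: initial velocity v0 = 6 m/s, final velocity v = 35 m/s, time t = 7 s
Using a = (v - v0) / t
a = (35 - 6) / 7
a = 29 / 7
a = 29/7 m/s^2

29/7 m/s^2


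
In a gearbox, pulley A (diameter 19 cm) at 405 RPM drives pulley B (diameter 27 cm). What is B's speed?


Given: D1 = 19 cm, w1 = 405 RPM, D2 = 27 cm
Using D1*w1 = D2*w2
w2 = D1*w1 / D2
w2 = 19*405 / 27
w2 = 7695 / 27
w2 = 285 RPM

285 RPM


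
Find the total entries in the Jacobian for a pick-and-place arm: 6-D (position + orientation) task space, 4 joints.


Given: task space dimension = 6, joints = 4
Jacobian is a 6 x 4 matrix
Total entries = rows * columns
Total = 6 * 4
Total = 24

24


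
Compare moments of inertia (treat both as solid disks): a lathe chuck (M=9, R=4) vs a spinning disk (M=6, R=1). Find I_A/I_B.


Given: M1=9 kg, R1=4 m, M2=6 kg, R2=1 m
For a disk: I = (1/2)*M*R^2, so I_A/I_B = (M1*R1^2)/(M2*R2^2)
M1*R1^2 = 9*16 = 144
M2*R2^2 = 6*1 = 6
I_A/I_B = 144/6 = 24

24


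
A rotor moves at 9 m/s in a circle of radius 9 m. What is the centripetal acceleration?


Given: v = 9 m/s, r = 9 m
Using a_c = v^2 / r
a_c = 9^2 / 9
a_c = 81 / 9
a_c = 9 m/s^2

9 m/s^2


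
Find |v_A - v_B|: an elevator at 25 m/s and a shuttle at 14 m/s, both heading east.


Given: v_A = 25 m/s east, v_B = 14 m/s east
Both move in the same direction; relative speed = |v_A - v_B|
|25 - 14| = |11|
= 11 m/s

11 m/s


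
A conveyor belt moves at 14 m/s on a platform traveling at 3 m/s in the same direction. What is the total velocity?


Given: object velocity = 14 m/s, platform velocity = 3 m/s (same direction)
Using classical velocity addition: v_total = v_object + v_platform
v_total = 14 + 3
v_total = 17 m/s

17 m/s


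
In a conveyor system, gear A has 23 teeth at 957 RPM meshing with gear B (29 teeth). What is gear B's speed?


Given: N1 = 23 teeth, w1 = 957 RPM, N2 = 29 teeth
Using N1*w1 = N2*w2
w2 = N1*w1 / N2
w2 = 23*957 / 29
w2 = 22011 / 29
w2 = 759 RPM

759 RPM


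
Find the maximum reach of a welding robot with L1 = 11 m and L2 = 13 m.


Given: L1 = 11 m, L2 = 13 m
For a 2-link planar arm, max reach = L1 + L2 (fully extended)
Max reach = 11 + 13
Max reach = 24 m

24 m


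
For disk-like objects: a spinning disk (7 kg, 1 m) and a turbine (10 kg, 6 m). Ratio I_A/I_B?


Given: M1=7 kg, R1=1 m, M2=10 kg, R2=6 m
For a disk: I = (1/2)*M*R^2, so I_A/I_B = (M1*R1^2)/(M2*R2^2)
M1*R1^2 = 7*1 = 7
M2*R2^2 = 10*36 = 360
I_A/I_B = 7/360 = 7/360

7/360


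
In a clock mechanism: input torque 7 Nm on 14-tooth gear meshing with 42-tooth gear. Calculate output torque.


Given: N1 = 14, N2 = 42, T1 = 7 Nm
Using T2/T1 = N2/N1
T2 = T1 * N2 / N1
T2 = 7 * 42 / 14
T2 = 294 / 14
T2 = 21 Nm

21 Nm


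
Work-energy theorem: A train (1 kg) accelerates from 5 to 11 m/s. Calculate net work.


Given: m = 1 kg, v0 = 5 m/s, v = 11 m/s
Using W = (1/2)*m*(v^2 - v0^2)
v^2 = 11^2 = 121
v0^2 = 5^2 = 25
v^2 - v0^2 = 121 - 25 = 96
W = (1/2)*1*96 = 48 J

48 J


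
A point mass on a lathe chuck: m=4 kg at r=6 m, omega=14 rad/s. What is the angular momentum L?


Given: m = 4 kg, r = 6 m, omega = 14 rad/s
For a point mass: I = m*r^2
I = 4*6^2 = 4*36 = 144
L = I*omega = 144*14
L = 2016 kg*m^2/s

2016 kg*m^2/s


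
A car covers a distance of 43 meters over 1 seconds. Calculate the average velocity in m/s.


Given: distance d = 43 m, time t = 1 s
Using v = d / t
v = 43 / 1
v = 43 m/s

43 m/s


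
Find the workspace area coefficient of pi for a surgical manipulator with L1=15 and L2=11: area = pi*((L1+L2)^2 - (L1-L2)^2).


Given: L1 = 15, L2 = 11
(L1+L2)^2 = (26)^2 = 676
(L1-L2)^2 = (4)^2 = 16
Difference = 676 - 16 = 660
This equals 4*L1*L2 = 4*15*11 = 660
Workspace area = 660*pi

660


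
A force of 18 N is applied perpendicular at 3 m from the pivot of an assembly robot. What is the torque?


Given: F = 18 N, r = 3 m, angle = 90 deg (perpendicular)
Using tau = F * r * sin(90)
sin(90) = 1
tau = 18 * 3 * 1
tau = 54 Nm

54 Nm


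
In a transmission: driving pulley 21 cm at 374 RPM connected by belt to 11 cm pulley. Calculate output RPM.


Given: D1 = 21 cm, w1 = 374 RPM, D2 = 11 cm
Using D1*w1 = D2*w2
w2 = D1*w1 / D2
w2 = 21*374 / 11
w2 = 7854 / 11
w2 = 714 RPM

714 RPM


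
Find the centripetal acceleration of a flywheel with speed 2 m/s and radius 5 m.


Given: v = 2 m/s, r = 5 m
Using a_c = v^2 / r
a_c = 2^2 / 5
a_c = 4 / 5
a_c = 4/5 m/s^2

4/5 m/s^2


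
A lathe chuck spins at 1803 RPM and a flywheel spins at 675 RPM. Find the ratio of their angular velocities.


Given: RPM_A = 1803, RPM_B = 675
omega = 2*pi*RPM/60, so omega_A/omega_B = RPM_A / RPM_B
omega_A/omega_B = 1803 / 675
omega_A/omega_B = 601/225

601/225


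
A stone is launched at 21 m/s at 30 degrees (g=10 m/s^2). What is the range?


Given: v0 = 21 m/s, theta = 30 deg, g = 10 m/s^2
sin(2*30) = sin(60) = sqrt(3)/2
Using R = v0^2 * sin(2*theta) / g
R = 21^2 * (sqrt(3)/2) / 10
R = 441 * sqrt(3) / 20
R = 441/20*sqrt(3) m

441/20*sqrt(3) m


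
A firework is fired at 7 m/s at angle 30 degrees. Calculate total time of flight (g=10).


Given: v0 = 7 m/s, theta = 30 deg, g = 10 m/s^2
sin(30) = 1/2
Using T = 2*v0*sin(theta) / g
T = 2*7*1/2 / 10
T = 7 / 10
T = 7/10 s

7/10 s


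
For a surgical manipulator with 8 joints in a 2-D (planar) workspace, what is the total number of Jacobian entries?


Given: task space dimension = 2, joints = 8
Jacobian is a 2 x 8 matrix
Total entries = rows * columns
Total = 2 * 8
Total = 16

16


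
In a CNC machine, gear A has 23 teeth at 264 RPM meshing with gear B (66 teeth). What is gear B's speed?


Given: N1 = 23 teeth, w1 = 264 RPM, N2 = 66 teeth
Using N1*w1 = N2*w2
w2 = N1*w1 / N2
w2 = 23*264 / 66
w2 = 6072 / 66
w2 = 92 RPM

92 RPM


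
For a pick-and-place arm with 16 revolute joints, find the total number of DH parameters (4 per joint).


Given: 16 joints, 4 DH parameters per joint (d, theta, a, alpha)
Total DH parameters = number_of_joints * 4
Total = 16 * 4
Total = 64

64


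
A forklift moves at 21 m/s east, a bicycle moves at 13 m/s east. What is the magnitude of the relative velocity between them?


Given: v_A = 21 m/s east, v_B = 13 m/s east
Both move in the same direction; relative speed = |v_A - v_B|
|21 - 13| = |8|
= 8 m/s

8 m/s


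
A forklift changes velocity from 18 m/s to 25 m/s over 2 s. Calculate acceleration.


Given: initial velocity v0 = 18 m/s, final velocity v = 25 m/s, time t = 2 s
Using a = (v - v0) / t
a = (25 - 18) / 2
a = 7 / 2
a = 7/2 m/s^2

7/2 m/s^2


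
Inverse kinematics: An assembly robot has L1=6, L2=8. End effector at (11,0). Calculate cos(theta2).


Given: L1 = 6, L2 = 8, target (x, y) = (11, 0)
Using cos(theta2) = (x^2 + y^2 - L1^2 - L2^2) / (2*L1*L2)
x^2 + y^2 = 11^2 + 0 = 121
L1^2 + L2^2 = 36 + 64 = 100
Numerator = 121 - 100 = 21
Denominator = 2*6*8 = 96
cos(theta2) = 21/96 = 7/32

7/32


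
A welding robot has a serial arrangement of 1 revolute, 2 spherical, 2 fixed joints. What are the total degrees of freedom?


Given: serial robot with 1 revolute, 2 spherical, 2 fixed joints
DOF contribution per joint type: revolute=1, prismatic=1, spherical=3, fixed=0
DOF = 1*1 + 2*3 + 2*0
DOF = 7

7


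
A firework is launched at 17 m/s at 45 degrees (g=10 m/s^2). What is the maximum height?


Given: v0 = 17 m/s, theta = 45 deg, g = 10 m/s^2
sin^2(45) = 1/2
Using H = v0^2 * sin^2(theta) / (2*g)
H = 17^2 * 1/2 / (2*10)
H = 289 * 1/2 / 20
H = 289/2 / 20
H = 289/40 m

289/40 m


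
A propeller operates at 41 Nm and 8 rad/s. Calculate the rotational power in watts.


Given: tau = 41 Nm, omega = 8 rad/s
Using P = tau * omega
P = 41 * 8
P = 328 W

328 W


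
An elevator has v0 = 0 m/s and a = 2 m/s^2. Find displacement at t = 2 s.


Given: v0 = 0 m/s, a = 2 m/s^2, t = 2 s
Using s = v0*t + (1/2)*a*t^2
s = 0*2 + (1/2)*2*2^2
s = 0 + (1/2)*8
s = 0 + 4
s = 4

4 m


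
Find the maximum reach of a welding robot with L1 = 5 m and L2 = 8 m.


Given: L1 = 5 m, L2 = 8 m
For a 2-link planar arm, max reach = L1 + L2 (fully extended)
Max reach = 5 + 8
Max reach = 13 m

13 m


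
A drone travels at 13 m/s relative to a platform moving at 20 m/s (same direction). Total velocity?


Given: object velocity = 13 m/s, platform velocity = 20 m/s (same direction)
Using classical velocity addition: v_total = v_object + v_platform
v_total = 13 + 20
v_total = 33 m/s

33 m/s


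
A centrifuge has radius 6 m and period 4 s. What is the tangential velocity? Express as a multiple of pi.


Given: radius r = 6 m, period T = 4 s
Using v = 2*pi*r / T
v = 2*pi*6 / 4
v = 12*pi / 4
v = 3*pi m/s

3*pi m/s


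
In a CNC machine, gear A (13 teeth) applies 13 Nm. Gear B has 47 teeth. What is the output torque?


Given: N1 = 13, N2 = 47, T1 = 13 Nm
Using T2/T1 = N2/N1
T2 = T1 * N2 / N1
T2 = 13 * 47 / 13
T2 = 611 / 13
T2 = 47 Nm

47 Nm


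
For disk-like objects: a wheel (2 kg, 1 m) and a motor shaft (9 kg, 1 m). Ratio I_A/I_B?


Given: M1=2 kg, R1=1 m, M2=9 kg, R2=1 m
For a disk: I = (1/2)*M*R^2, so I_A/I_B = (M1*R1^2)/(M2*R2^2)
M1*R1^2 = 2*1 = 2
M2*R2^2 = 9*1 = 9
I_A/I_B = 2/9 = 2/9

2/9


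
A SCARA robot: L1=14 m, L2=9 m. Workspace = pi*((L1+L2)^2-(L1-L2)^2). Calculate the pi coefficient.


Given: L1 = 14, L2 = 9
(L1+L2)^2 = (23)^2 = 529
(L1-L2)^2 = (5)^2 = 25
Difference = 529 - 25 = 504
This equals 4*L1*L2 = 4*14*9 = 504
Workspace area = 504*pi

504


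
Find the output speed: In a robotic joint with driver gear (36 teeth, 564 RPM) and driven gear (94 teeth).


Given: N1 = 36 teeth, w1 = 564 RPM, N2 = 94 teeth
Using N1*w1 = N2*w2
w2 = N1*w1 / N2
w2 = 36*564 / 94
w2 = 20304 / 94
w2 = 216 RPM

216 RPM


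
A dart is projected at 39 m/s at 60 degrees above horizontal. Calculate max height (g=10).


Given: v0 = 39 m/s, theta = 60 deg, g = 10 m/s^2
sin^2(60) = 3/4
Using H = v0^2 * sin^2(theta) / (2*g)
H = 39^2 * 3/4 / (2*10)
H = 1521 * 3/4 / 20
H = 4563/4 / 20
H = 4563/80 m

4563/80 m


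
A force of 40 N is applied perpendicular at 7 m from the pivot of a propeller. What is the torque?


Given: F = 40 N, r = 7 m, angle = 90 deg (perpendicular)
Using tau = F * r * sin(90)
sin(90) = 1
tau = 40 * 7 * 1
tau = 280 Nm

280 Nm


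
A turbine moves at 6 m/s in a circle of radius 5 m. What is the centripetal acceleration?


Given: v = 6 m/s, r = 5 m
Using a_c = v^2 / r
a_c = 6^2 / 5
a_c = 36 / 5
a_c = 36/5 m/s^2

36/5 m/s^2


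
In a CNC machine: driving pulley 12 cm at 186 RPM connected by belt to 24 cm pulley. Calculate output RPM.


Given: D1 = 12 cm, w1 = 186 RPM, D2 = 24 cm
Using D1*w1 = D2*w2
w2 = D1*w1 / D2
w2 = 12*186 / 24
w2 = 2232 / 24
w2 = 93 RPM

93 RPM


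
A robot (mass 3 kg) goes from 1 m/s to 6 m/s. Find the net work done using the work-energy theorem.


Given: m = 3 kg, v0 = 1 m/s, v = 6 m/s
Using W = (1/2)*m*(v^2 - v0^2)
v^2 = 6^2 = 36
v0^2 = 1^2 = 1
v^2 - v0^2 = 36 - 1 = 35
W = (1/2)*3*35 = 105/2 J

105/2 J


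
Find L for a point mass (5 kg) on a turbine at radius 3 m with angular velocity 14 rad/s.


Given: m = 5 kg, r = 3 m, omega = 14 rad/s
For a point mass: I = m*r^2
I = 5*3^2 = 5*9 = 45
L = I*omega = 45*14
L = 630 kg*m^2/s

630 kg*m^2/s


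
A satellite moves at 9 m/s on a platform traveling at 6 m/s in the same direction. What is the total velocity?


Given: object velocity = 9 m/s, platform velocity = 6 m/s (same direction)
Using classical velocity addition: v_total = v_object + v_platform
v_total = 9 + 6
v_total = 15 m/s

15 m/s


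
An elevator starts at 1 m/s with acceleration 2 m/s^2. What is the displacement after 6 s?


Given: v0 = 1 m/s, a = 2 m/s^2, t = 6 s
Using s = v0*t + (1/2)*a*t^2
s = 1*6 + (1/2)*2*6^2
s = 6 + (1/2)*72
s = 6 + 36
s = 42

42 m


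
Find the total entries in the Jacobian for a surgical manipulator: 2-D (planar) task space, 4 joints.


Given: task space dimension = 2, joints = 4
Jacobian is a 2 x 4 matrix
Total entries = rows * columns
Total = 2 * 4
Total = 8

8


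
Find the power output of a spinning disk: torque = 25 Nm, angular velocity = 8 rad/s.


Given: tau = 25 Nm, omega = 8 rad/s
Using P = tau * omega
P = 25 * 8
P = 200 W

200 W


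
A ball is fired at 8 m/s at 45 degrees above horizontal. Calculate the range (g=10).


Given: v0 = 8 m/s, theta = 45 deg, g = 10 m/s^2
sin(2*45) = sin(90) = 1
Using R = v0^2 * sin(2*theta) / g
R = 8^2 * 1 / 10
R = 64 / 10
R = 32/5 m

32/5 m


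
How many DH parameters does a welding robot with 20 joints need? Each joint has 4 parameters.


Given: 20 joints, 4 DH parameters per joint (d, theta, a, alpha)
Total DH parameters = number_of_joints * 4
Total = 20 * 4
Total = 80

80


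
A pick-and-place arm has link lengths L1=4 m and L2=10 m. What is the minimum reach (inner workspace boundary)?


Given: L1 = 4 m, L2 = 10 m
For a 2-link planar arm, min reach = |L1 - L2| (second link folded back)
Min reach = |4 - 10|
Min reach = 6 m

6 m


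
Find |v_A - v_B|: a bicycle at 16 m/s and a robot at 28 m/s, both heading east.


Given: v_A = 16 m/s east, v_B = 28 m/s east
Both move in the same direction; relative speed = |v_A - v_B|
|16 - 28| = |-12|
= 12 m/s

12 m/s


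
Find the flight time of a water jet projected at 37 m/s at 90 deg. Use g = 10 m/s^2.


Given: v0 = 37 m/s, theta = 90 deg, g = 10 m/s^2
sin(90) = 1
Using T = 2*v0*sin(theta) / g
T = 2*37*1 / 10
T = 74 / 10
T = 37/5 s

37/5 s


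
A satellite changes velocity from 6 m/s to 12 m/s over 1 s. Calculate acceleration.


Given: initial velocity v0 = 6 m/s, final velocity v = 12 m/s, time t = 1 s
Using a = (v - v0) / t
a = (12 - 6) / 1
a = 6 / 1
a = 6 m/s^2

6 m/s^2


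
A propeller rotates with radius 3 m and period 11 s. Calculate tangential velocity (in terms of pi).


Given: radius r = 3 m, period T = 11 s
Using v = 2*pi*r / T
v = 2*pi*3 / 11
v = 6*pi / 11
v = 6/11*pi m/s

6/11*pi m/s


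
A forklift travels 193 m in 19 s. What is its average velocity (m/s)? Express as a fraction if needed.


Given: distance d = 193 m, time t = 19 s
Using v = d / t
v = 193 / 19
v = 193/19 m/s

193/19 m/s


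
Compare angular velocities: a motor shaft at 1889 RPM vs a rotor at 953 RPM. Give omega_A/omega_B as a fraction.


Given: RPM_A = 1889, RPM_B = 953
omega = 2*pi*RPM/60, so omega_A/omega_B = RPM_A / RPM_B
omega_A/omega_B = 1889 / 953
omega_A/omega_B = 1889/953

1889/953


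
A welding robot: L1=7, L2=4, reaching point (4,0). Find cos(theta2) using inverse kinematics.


Given: L1 = 7, L2 = 4, target (x, y) = (4, 0)
Using cos(theta2) = (x^2 + y^2 - L1^2 - L2^2) / (2*L1*L2)
x^2 + y^2 = 4^2 + 0 = 16
L1^2 + L2^2 = 49 + 16 = 65
Numerator = 16 - 65 = -49
Denominator = 2*7*4 = 56
cos(theta2) = -49/56 = -7/8

-7/8


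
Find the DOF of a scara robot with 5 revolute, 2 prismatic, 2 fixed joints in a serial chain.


Given: serial robot with 5 revolute, 2 prismatic, 2 fixed joints
DOF contribution per joint type: revolute=1, prismatic=1, spherical=3, fixed=0
DOF = 5*1 + 2*1 + 2*0
DOF = 7

7


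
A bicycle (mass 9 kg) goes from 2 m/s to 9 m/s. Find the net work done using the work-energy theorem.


Given: m = 9 kg, v0 = 2 m/s, v = 9 m/s
Using W = (1/2)*m*(v^2 - v0^2)
v^2 = 9^2 = 81
v0^2 = 2^2 = 4
v^2 - v0^2 = 81 - 4 = 77
W = (1/2)*9*77 = 693/2 J

693/2 J


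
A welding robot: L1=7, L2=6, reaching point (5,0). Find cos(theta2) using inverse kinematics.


Given: L1 = 7, L2 = 6, target (x, y) = (5, 0)
Using cos(theta2) = (x^2 + y^2 - L1^2 - L2^2) / (2*L1*L2)
x^2 + y^2 = 5^2 + 0 = 25
L1^2 + L2^2 = 49 + 36 = 85
Numerator = 25 - 85 = -60
Denominator = 2*7*6 = 84
cos(theta2) = -60/84 = -5/7

-5/7


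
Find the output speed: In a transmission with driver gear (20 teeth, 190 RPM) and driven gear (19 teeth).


Given: N1 = 20 teeth, w1 = 190 RPM, N2 = 19 teeth
Using N1*w1 = N2*w2
w2 = N1*w1 / N2
w2 = 20*190 / 19
w2 = 3800 / 19
w2 = 200 RPM

200 RPM


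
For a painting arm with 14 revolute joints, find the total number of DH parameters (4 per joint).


Given: 14 joints, 4 DH parameters per joint (d, theta, a, alpha)
Total DH parameters = number_of_joints * 4
Total = 14 * 4
Total = 56

56


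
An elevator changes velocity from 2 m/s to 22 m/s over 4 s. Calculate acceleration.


Given: initial velocity v0 = 2 m/s, final velocity v = 22 m/s, time t = 4 s
Using a = (v - v0) / t
a = (22 - 2) / 4
a = 20 / 4
a = 5 m/s^2

5 m/s^2


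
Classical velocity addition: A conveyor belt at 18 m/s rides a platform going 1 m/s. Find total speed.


Given: object velocity = 18 m/s, platform velocity = 1 m/s (same direction)
Using classical velocity addition: v_total = v_object + v_platform
v_total = 18 + 1
v_total = 19 m/s

19 m/s


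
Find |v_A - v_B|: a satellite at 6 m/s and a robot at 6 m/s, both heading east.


Given: v_A = 6 m/s east, v_B = 6 m/s east
Both move in the same direction; relative speed = |v_A - v_B|
|6 - 6| = |0|
= 0 m/s

0 m/s


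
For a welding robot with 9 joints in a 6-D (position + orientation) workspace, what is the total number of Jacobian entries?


Given: task space dimension = 6, joints = 9
Jacobian is a 6 x 9 matrix
Total entries = rows * columns
Total = 6 * 9
Total = 54

54


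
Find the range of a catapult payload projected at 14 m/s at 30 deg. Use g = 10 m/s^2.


Given: v0 = 14 m/s, theta = 30 deg, g = 10 m/s^2
sin(2*30) = sin(60) = sqrt(3)/2
Using R = v0^2 * sin(2*theta) / g
R = 14^2 * (sqrt(3)/2) / 10
R = 196 * sqrt(3) / 20
R = 49/5*sqrt(3) m

49/5*sqrt(3) m


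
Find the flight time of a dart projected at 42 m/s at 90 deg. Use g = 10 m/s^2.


Given: v0 = 42 m/s, theta = 90 deg, g = 10 m/s^2
sin(90) = 1
Using T = 2*v0*sin(theta) / g
T = 2*42*1 / 10
T = 84 / 10
T = 42/5 s

42/5 s


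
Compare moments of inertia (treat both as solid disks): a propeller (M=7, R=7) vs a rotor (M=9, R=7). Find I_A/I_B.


Given: M1=7 kg, R1=7 m, M2=9 kg, R2=7 m
For a disk: I = (1/2)*M*R^2, so I_A/I_B = (M1*R1^2)/(M2*R2^2)
M1*R1^2 = 7*49 = 343
M2*R2^2 = 9*49 = 441
I_A/I_B = 343/441 = 7/9

7/9


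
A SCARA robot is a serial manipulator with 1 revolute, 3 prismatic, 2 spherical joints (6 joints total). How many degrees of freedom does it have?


Given: serial robot with 1 revolute, 3 prismatic, 2 spherical joints
DOF contribution per joint type: revolute=1, prismatic=1, spherical=3, fixed=0
DOF = 1*1 + 3*1 + 2*3
DOF = 10

10


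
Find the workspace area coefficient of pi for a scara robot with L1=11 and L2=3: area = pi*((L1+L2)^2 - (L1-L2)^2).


Given: L1 = 11, L2 = 3
(L1+L2)^2 = (14)^2 = 196
(L1-L2)^2 = (8)^2 = 64
Difference = 196 - 64 = 132
This equals 4*L1*L2 = 4*11*3 = 132
Workspace area = 132*pi

132


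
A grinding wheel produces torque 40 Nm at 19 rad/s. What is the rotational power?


Given: tau = 40 Nm, omega = 19 rad/s
Using P = tau * omega
P = 40 * 19
P = 760 W

760 W


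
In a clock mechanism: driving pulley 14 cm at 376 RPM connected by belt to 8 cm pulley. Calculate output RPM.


Given: D1 = 14 cm, w1 = 376 RPM, D2 = 8 cm
Using D1*w1 = D2*w2
w2 = D1*w1 / D2
w2 = 14*376 / 8
w2 = 5264 / 8
w2 = 658 RPM

658 RPM


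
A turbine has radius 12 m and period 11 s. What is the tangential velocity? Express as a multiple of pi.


Given: radius r = 12 m, period T = 11 s
Using v = 2*pi*r / T
v = 2*pi*12 / 11
v = 24*pi / 11
v = 24/11*pi m/s

24/11*pi m/s


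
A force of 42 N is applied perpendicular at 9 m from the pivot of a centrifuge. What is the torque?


Given: F = 42 N, r = 9 m, angle = 90 deg (perpendicular)
Using tau = F * r * sin(90)
sin(90) = 1
tau = 42 * 9 * 1
tau = 378 Nm

378 Nm


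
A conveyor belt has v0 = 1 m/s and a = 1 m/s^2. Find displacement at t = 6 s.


Given: v0 = 1 m/s, a = 1 m/s^2, t = 6 s
Using s = v0*t + (1/2)*a*t^2
s = 1*6 + (1/2)*1*6^2
s = 6 + (1/2)*36
s = 6 + 18
s = 24

24 m


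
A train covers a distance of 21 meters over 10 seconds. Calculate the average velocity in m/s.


Given: distance d = 21 m, time t = 10 s
Using v = d / t
v = 21 / 10
v = 21/10 m/s

21/10 m/s


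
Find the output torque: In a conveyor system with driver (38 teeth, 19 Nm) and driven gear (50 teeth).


Given: N1 = 38, N2 = 50, T1 = 19 Nm
Using T2/T1 = N2/N1
T2 = T1 * N2 / N1
T2 = 19 * 50 / 38
T2 = 950 / 38
T2 = 25 Nm

25 Nm


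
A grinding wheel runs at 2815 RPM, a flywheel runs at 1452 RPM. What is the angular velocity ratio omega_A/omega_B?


Given: RPM_A = 2815, RPM_B = 1452
omega = 2*pi*RPM/60, so omega_A/omega_B = RPM_A / RPM_B
omega_A/omega_B = 2815 / 1452
omega_A/omega_B = 2815/1452

2815/1452


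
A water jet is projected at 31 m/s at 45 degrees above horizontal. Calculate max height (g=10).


Given: v0 = 31 m/s, theta = 45 deg, g = 10 m/s^2
sin^2(45) = 1/2
Using H = v0^2 * sin^2(theta) / (2*g)
H = 31^2 * 1/2 / (2*10)
H = 961 * 1/2 / 20
H = 961/2 / 20
H = 961/40 m

961/40 m


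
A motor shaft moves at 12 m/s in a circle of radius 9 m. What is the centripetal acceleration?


Given: v = 12 m/s, r = 9 m
Using a_c = v^2 / r
a_c = 12^2 / 9
a_c = 144 / 9
a_c = 16 m/s^2

16 m/s^2


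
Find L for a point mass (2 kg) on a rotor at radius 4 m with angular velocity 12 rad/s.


Given: m = 2 kg, r = 4 m, omega = 12 rad/s
For a point mass: I = m*r^2
I = 2*4^2 = 2*16 = 32
L = I*omega = 32*12
L = 384 kg*m^2/s

384 kg*m^2/s


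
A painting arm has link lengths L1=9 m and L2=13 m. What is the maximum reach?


Given: L1 = 9 m, L2 = 13 m
For a 2-link planar arm, max reach = L1 + L2 (fully extended)
Max reach = 9 + 13
Max reach = 22 m

22 m


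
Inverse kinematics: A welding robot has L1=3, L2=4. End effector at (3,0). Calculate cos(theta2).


Given: L1 = 3, L2 = 4, target (x, y) = (3, 0)
Using cos(theta2) = (x^2 + y^2 - L1^2 - L2^2) / (2*L1*L2)
x^2 + y^2 = 3^2 + 0 = 9
L1^2 + L2^2 = 9 + 16 = 25
Numerator = 9 - 25 = -16
Denominator = 2*3*4 = 24
cos(theta2) = -16/24 = -2/3

-2/3


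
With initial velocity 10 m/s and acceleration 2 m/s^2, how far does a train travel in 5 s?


Given: v0 = 10 m/s, a = 2 m/s^2, t = 5 s
Using s = v0*t + (1/2)*a*t^2
s = 10*5 + (1/2)*2*5^2
s = 50 + (1/2)*50
s = 50 + 25
s = 75

75 m


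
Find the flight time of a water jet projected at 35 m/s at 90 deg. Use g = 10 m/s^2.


Given: v0 = 35 m/s, theta = 90 deg, g = 10 m/s^2
sin(90) = 1
Using T = 2*v0*sin(theta) / g
T = 2*35*1 / 10
T = 70 / 10
T = 7 s

7 s


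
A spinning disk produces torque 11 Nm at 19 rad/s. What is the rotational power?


Given: tau = 11 Nm, omega = 19 rad/s
Using P = tau * omega
P = 11 * 19
P = 209 W

209 W


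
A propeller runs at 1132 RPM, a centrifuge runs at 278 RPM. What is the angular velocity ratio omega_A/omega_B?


Given: RPM_A = 1132, RPM_B = 278
omega = 2*pi*RPM/60, so omega_A/omega_B = RPM_A / RPM_B
omega_A/omega_B = 1132 / 278
omega_A/omega_B = 566/139

566/139
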